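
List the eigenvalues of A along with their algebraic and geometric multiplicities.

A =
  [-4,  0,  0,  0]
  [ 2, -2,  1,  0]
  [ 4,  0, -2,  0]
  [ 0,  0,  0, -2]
λ = -4: alg = 1, geom = 1; λ = -2: alg = 3, geom = 2

Step 1 — factor the characteristic polynomial to read off the algebraic multiplicities:
  χ_A(x) = (x + 2)^3*(x + 4)

Step 2 — compute geometric multiplicities via the rank-nullity identity g(λ) = n − rank(A − λI):
  rank(A − (-4)·I) = 3, so dim ker(A − (-4)·I) = n − 3 = 1
  rank(A − (-2)·I) = 2, so dim ker(A − (-2)·I) = n − 2 = 2

Summary:
  λ = -4: algebraic multiplicity = 1, geometric multiplicity = 1
  λ = -2: algebraic multiplicity = 3, geometric multiplicity = 2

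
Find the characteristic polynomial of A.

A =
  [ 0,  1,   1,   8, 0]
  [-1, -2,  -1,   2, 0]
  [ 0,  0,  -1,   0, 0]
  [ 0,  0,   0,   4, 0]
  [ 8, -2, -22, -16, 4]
x^5 - 5*x^4 - 5*x^3 + 25*x^2 + 40*x + 16

Expanding det(x·I − A) (e.g. by cofactor expansion or by noting that A is similar to its Jordan form J, which has the same characteristic polynomial as A) gives
  χ_A(x) = x^5 - 5*x^4 - 5*x^3 + 25*x^2 + 40*x + 16
which factors as (x - 4)^2*(x + 1)^3. The eigenvalues (with algebraic multiplicities) are λ = -1 with multiplicity 3, λ = 4 with multiplicity 2.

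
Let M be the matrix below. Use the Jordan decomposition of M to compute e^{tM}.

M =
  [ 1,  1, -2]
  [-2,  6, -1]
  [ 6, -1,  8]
e^{tM} =
  [t^2*exp(5*t) - 4*t*exp(5*t) + exp(5*t), -t^2*exp(5*t)/2 + t*exp(5*t), t^2*exp(5*t)/2 - 2*t*exp(5*t)]
  [-2*t*exp(5*t), t*exp(5*t) + exp(5*t), -t*exp(5*t)]
  [-2*t^2*exp(5*t) + 6*t*exp(5*t), t^2*exp(5*t) - t*exp(5*t), -t^2*exp(5*t) + 3*t*exp(5*t) + exp(5*t)]

Strategy: write M = P · J · P⁻¹ where J is a Jordan canonical form, so e^{tM} = P · e^{tJ} · P⁻¹, and e^{tJ} can be computed block-by-block.

M has Jordan form
J =
  [5, 1, 0]
  [0, 5, 1]
  [0, 0, 5]
(up to reordering of blocks).

Per-block formulas:
  For a 3×3 Jordan block J_3(5): exp(t · J_3(5)) = e^(5t)·(I + t·N + (t^2/2)·N^2), where N is the 3×3 nilpotent shift.

After assembling e^{tJ} and conjugating by P, we get:

e^{tM} =
  [t^2*exp(5*t) - 4*t*exp(5*t) + exp(5*t), -t^2*exp(5*t)/2 + t*exp(5*t), t^2*exp(5*t)/2 - 2*t*exp(5*t)]
  [-2*t*exp(5*t), t*exp(5*t) + exp(5*t), -t*exp(5*t)]
  [-2*t^2*exp(5*t) + 6*t*exp(5*t), t^2*exp(5*t) - t*exp(5*t), -t^2*exp(5*t) + 3*t*exp(5*t) + exp(5*t)]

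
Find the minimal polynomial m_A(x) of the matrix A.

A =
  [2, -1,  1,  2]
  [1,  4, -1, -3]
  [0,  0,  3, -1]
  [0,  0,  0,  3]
x^2 - 6*x + 9

The characteristic polynomial is χ_A(x) = (x - 3)^4, so the eigenvalues are known. The minimal polynomial is
  m_A(x) = Π_λ (x − λ)^{k_λ}
where k_λ is the size of the *largest* Jordan block for λ (equivalently, the smallest k with (A − λI)^k v = 0 for every generalised eigenvector v of λ).

  λ = 3: largest Jordan block has size 2, contributing (x − 3)^2

So m_A(x) = (x - 3)^2 = x^2 - 6*x + 9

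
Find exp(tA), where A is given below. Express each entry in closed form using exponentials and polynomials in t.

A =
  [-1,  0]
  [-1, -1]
e^{tA} =
  [exp(-t), 0]
  [-t*exp(-t), exp(-t)]

Strategy: write A = P · J · P⁻¹ where J is a Jordan canonical form, so e^{tA} = P · e^{tJ} · P⁻¹, and e^{tJ} can be computed block-by-block.

A has Jordan form
J =
  [-1,  1]
  [ 0, -1]
(up to reordering of blocks).

Per-block formulas:
  For a 2×2 Jordan block J_2(-1): exp(t · J_2(-1)) = e^(-1t)·(I + t·N), where N is the 2×2 nilpotent shift.

After assembling e^{tJ} and conjugating by P, we get:

e^{tA} =
  [exp(-t), 0]
  [-t*exp(-t), exp(-t)]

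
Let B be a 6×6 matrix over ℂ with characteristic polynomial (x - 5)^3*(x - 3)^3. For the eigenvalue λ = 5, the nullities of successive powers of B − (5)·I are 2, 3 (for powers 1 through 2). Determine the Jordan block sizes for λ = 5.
Block sizes for λ = 5: [2, 1]

From the dimensions of kernels of powers, the number of Jordan blocks of size at least j is d_j − d_{j−1} where d_j = dim ker(N^j) (with d_0 = 0). Computing the differences gives [2, 1].
The number of blocks of size exactly k is (#blocks of size ≥ k) − (#blocks of size ≥ k + 1), so the partition is: 1 block(s) of size 1, 1 block(s) of size 2.
In nonincreasing order the block sizes are [2, 1].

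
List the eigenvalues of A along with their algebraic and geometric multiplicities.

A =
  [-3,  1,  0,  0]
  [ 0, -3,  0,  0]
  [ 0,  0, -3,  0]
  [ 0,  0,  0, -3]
λ = -3: alg = 4, geom = 3

Step 1 — factor the characteristic polynomial to read off the algebraic multiplicities:
  χ_A(x) = (x + 3)^4

Step 2 — compute geometric multiplicities via the rank-nullity identity g(λ) = n − rank(A − λI):
  rank(A − (-3)·I) = 1, so dim ker(A − (-3)·I) = n − 1 = 3

Summary:
  λ = -3: algebraic multiplicity = 4, geometric multiplicity = 3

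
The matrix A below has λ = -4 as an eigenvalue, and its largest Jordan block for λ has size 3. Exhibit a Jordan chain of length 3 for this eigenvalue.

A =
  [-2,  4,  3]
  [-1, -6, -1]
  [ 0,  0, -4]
A Jordan chain for λ = -4 of length 3:
v_1 = (2, -1, 0)ᵀ
v_2 = (3, -1, 0)ᵀ
v_3 = (0, 0, 1)ᵀ

Let N = A − (-4)·I. We want v_3 with N^3 v_3 = 0 but N^2 v_3 ≠ 0; then v_{j-1} := N · v_j for j = 3, …, 2.

Pick v_3 = (0, 0, 1)ᵀ.
Then v_2 = N · v_3 = (3, -1, 0)ᵀ.
Then v_1 = N · v_2 = (2, -1, 0)ᵀ.

Sanity check: (A − (-4)·I) v_1 = (0, 0, 0)ᵀ = 0. ✓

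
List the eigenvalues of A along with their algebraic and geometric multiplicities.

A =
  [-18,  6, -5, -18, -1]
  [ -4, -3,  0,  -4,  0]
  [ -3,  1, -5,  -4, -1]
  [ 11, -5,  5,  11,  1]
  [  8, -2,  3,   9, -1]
λ = -5: alg = 2, geom = 1; λ = -2: alg = 3, geom = 1

Step 1 — factor the characteristic polynomial to read off the algebraic multiplicities:
  χ_A(x) = (x + 2)^3*(x + 5)^2

Step 2 — compute geometric multiplicities via the rank-nullity identity g(λ) = n − rank(A − λI):
  rank(A − (-5)·I) = 4, so dim ker(A − (-5)·I) = n − 4 = 1
  rank(A − (-2)·I) = 4, so dim ker(A − (-2)·I) = n − 4 = 1

Summary:
  λ = -5: algebraic multiplicity = 2, geometric multiplicity = 1
  λ = -2: algebraic multiplicity = 3, geometric multiplicity = 1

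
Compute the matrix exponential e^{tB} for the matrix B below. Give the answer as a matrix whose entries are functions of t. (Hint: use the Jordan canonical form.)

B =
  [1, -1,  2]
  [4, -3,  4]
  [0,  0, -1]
e^{tB} =
  [2*t*exp(-t) + exp(-t), -t*exp(-t), 2*t*exp(-t)]
  [4*t*exp(-t), -2*t*exp(-t) + exp(-t), 4*t*exp(-t)]
  [0, 0, exp(-t)]

Strategy: write B = P · J · P⁻¹ where J is a Jordan canonical form, so e^{tB} = P · e^{tJ} · P⁻¹, and e^{tJ} can be computed block-by-block.

B has Jordan form
J =
  [-1,  1,  0]
  [ 0, -1,  0]
  [ 0,  0, -1]
(up to reordering of blocks).

Per-block formulas:
  For a 2×2 Jordan block J_2(-1): exp(t · J_2(-1)) = e^(-1t)·(I + t·N), where N is the 2×2 nilpotent shift.
  For a 1×1 block at λ = -1: exp(t · [-1]) = [e^(-1t)].

After assembling e^{tJ} and conjugating by P, we get:

e^{tB} =
  [2*t*exp(-t) + exp(-t), -t*exp(-t), 2*t*exp(-t)]
  [4*t*exp(-t), -2*t*exp(-t) + exp(-t), 4*t*exp(-t)]
  [0, 0, exp(-t)]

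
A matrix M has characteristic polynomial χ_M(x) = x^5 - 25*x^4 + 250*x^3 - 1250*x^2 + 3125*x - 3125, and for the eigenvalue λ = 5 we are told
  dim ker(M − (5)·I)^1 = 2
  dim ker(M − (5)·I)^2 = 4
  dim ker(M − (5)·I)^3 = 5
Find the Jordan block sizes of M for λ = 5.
Block sizes for λ = 5: [3, 2]

From the dimensions of kernels of powers, the number of Jordan blocks of size at least j is d_j − d_{j−1} where d_j = dim ker(N^j) (with d_0 = 0). Computing the differences gives [2, 2, 1].
The number of blocks of size exactly k is (#blocks of size ≥ k) − (#blocks of size ≥ k + 1), so the partition is: 1 block(s) of size 2, 1 block(s) of size 3.
In nonincreasing order the block sizes are [3, 2].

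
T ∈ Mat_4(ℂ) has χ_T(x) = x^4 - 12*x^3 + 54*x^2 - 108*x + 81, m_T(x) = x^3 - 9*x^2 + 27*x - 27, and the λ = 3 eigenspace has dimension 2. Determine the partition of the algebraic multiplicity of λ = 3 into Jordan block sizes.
Block sizes for λ = 3: [3, 1]

Step 1 — from the characteristic polynomial, algebraic multiplicity of λ = 3 is 4. From dim ker(T − (3)·I) = 2, there are exactly 2 Jordan blocks for λ = 3.
Step 2 — from the minimal polynomial, the factor (x − 3)^3 tells us the largest block for λ = 3 has size 3.
Step 3 — with total size 4, 2 blocks, and largest block 3, the block sizes (in nonincreasing order) are [3, 1].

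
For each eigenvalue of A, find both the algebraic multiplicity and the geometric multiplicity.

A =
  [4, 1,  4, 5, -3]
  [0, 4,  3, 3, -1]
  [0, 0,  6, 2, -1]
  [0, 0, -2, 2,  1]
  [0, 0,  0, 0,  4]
λ = 4: alg = 5, geom = 2

Step 1 — factor the characteristic polynomial to read off the algebraic multiplicities:
  χ_A(x) = (x - 4)^5

Step 2 — compute geometric multiplicities via the rank-nullity identity g(λ) = n − rank(A − λI):
  rank(A − (4)·I) = 3, so dim ker(A − (4)·I) = n − 3 = 2

Summary:
  λ = 4: algebraic multiplicity = 5, geometric multiplicity = 2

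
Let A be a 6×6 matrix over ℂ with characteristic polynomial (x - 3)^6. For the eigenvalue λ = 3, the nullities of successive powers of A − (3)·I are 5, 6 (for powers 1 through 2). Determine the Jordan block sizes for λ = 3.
Block sizes for λ = 3: [2, 1, 1, 1, 1]

From the dimensions of kernels of powers, the number of Jordan blocks of size at least j is d_j − d_{j−1} where d_j = dim ker(N^j) (with d_0 = 0). Computing the differences gives [5, 1].
The number of blocks of size exactly k is (#blocks of size ≥ k) − (#blocks of size ≥ k + 1), so the partition is: 4 block(s) of size 1, 1 block(s) of size 2.
In nonincreasing order the block sizes are [2, 1, 1, 1, 1].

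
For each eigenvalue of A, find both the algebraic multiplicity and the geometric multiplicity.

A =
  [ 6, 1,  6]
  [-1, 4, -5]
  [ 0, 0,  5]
λ = 5: alg = 3, geom = 1

Step 1 — factor the characteristic polynomial to read off the algebraic multiplicities:
  χ_A(x) = (x - 5)^3

Step 2 — compute geometric multiplicities via the rank-nullity identity g(λ) = n − rank(A − λI):
  rank(A − (5)·I) = 2, so dim ker(A − (5)·I) = n − 2 = 1

Summary:
  λ = 5: algebraic multiplicity = 3, geometric multiplicity = 1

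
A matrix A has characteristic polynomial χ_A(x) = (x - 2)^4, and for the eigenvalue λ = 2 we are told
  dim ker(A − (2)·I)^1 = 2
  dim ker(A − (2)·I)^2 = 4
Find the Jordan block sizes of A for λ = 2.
Block sizes for λ = 2: [2, 2]

From the dimensions of kernels of powers, the number of Jordan blocks of size at least j is d_j − d_{j−1} where d_j = dim ker(N^j) (with d_0 = 0). Computing the differences gives [2, 2].
The number of blocks of size exactly k is (#blocks of size ≥ k) − (#blocks of size ≥ k + 1), so the partition is: 2 block(s) of size 2.
In nonincreasing order the block sizes are [2, 2].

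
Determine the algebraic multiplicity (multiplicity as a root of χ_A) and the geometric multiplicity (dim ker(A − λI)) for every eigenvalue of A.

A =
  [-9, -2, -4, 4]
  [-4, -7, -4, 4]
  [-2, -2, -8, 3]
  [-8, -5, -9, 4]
λ = -5: alg = 4, geom = 2

Step 1 — factor the characteristic polynomial to read off the algebraic multiplicities:
  χ_A(x) = (x + 5)^4

Step 2 — compute geometric multiplicities via the rank-nullity identity g(λ) = n − rank(A − λI):
  rank(A − (-5)·I) = 2, so dim ker(A − (-5)·I) = n − 2 = 2

Summary:
  λ = -5: algebraic multiplicity = 4, geometric multiplicity = 2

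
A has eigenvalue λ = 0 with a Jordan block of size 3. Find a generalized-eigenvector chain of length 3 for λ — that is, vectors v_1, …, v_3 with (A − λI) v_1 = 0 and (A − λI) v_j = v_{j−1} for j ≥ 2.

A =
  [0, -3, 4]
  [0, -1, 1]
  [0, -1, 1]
A Jordan chain for λ = 0 of length 3:
v_1 = (-1, 0, 0)ᵀ
v_2 = (-3, -1, -1)ᵀ
v_3 = (0, 1, 0)ᵀ

Let N = A − (0)·I. We want v_3 with N^3 v_3 = 0 but N^2 v_3 ≠ 0; then v_{j-1} := N · v_j for j = 3, …, 2.

Pick v_3 = (0, 1, 0)ᵀ.
Then v_2 = N · v_3 = (-3, -1, -1)ᵀ.
Then v_1 = N · v_2 = (-1, 0, 0)ᵀ.

Sanity check: (A − (0)·I) v_1 = (0, 0, 0)ᵀ = 0. ✓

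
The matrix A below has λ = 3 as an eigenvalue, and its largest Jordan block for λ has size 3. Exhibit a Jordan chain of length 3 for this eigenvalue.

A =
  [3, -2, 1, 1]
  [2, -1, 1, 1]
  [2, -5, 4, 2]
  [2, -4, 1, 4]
A Jordan chain for λ = 3 of length 3:
v_1 = (-1, -1, -1, -1)ᵀ
v_2 = (-2, -2, -3, -2)ᵀ
v_3 = (1, 1, 0, 0)ᵀ

Let N = A − (3)·I. We want v_3 with N^3 v_3 = 0 but N^2 v_3 ≠ 0; then v_{j-1} := N · v_j for j = 3, …, 2.

Pick v_3 = (1, 1, 0, 0)ᵀ.
Then v_2 = N · v_3 = (-2, -2, -3, -2)ᵀ.
Then v_1 = N · v_2 = (-1, -1, -1, -1)ᵀ.

Sanity check: (A − (3)·I) v_1 = (0, 0, 0, 0)ᵀ = 0. ✓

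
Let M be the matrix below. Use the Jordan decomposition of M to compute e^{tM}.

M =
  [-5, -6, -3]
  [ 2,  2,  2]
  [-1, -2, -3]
e^{tM} =
  [-3*t*exp(-2*t) + exp(-2*t), -6*t*exp(-2*t), -3*t*exp(-2*t)]
  [2*t*exp(-2*t), 4*t*exp(-2*t) + exp(-2*t), 2*t*exp(-2*t)]
  [-t*exp(-2*t), -2*t*exp(-2*t), -t*exp(-2*t) + exp(-2*t)]

Strategy: write M = P · J · P⁻¹ where J is a Jordan canonical form, so e^{tM} = P · e^{tJ} · P⁻¹, and e^{tJ} can be computed block-by-block.

M has Jordan form
J =
  [-2,  1,  0]
  [ 0, -2,  0]
  [ 0,  0, -2]
(up to reordering of blocks).

Per-block formulas:
  For a 1×1 block at λ = -2: exp(t · [-2]) = [e^(-2t)].
  For a 2×2 Jordan block J_2(-2): exp(t · J_2(-2)) = e^(-2t)·(I + t·N), where N is the 2×2 nilpotent shift.

After assembling e^{tJ} and conjugating by P, we get:

e^{tM} =
  [-3*t*exp(-2*t) + exp(-2*t), -6*t*exp(-2*t), -3*t*exp(-2*t)]
  [2*t*exp(-2*t), 4*t*exp(-2*t) + exp(-2*t), 2*t*exp(-2*t)]
  [-t*exp(-2*t), -2*t*exp(-2*t), -t*exp(-2*t) + exp(-2*t)]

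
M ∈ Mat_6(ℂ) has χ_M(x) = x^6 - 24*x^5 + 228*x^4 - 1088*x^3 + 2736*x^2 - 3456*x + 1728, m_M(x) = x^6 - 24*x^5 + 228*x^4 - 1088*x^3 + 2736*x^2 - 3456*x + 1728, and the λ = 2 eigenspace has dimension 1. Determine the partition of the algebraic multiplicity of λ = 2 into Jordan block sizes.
Block sizes for λ = 2: [3]

Step 1 — from the characteristic polynomial, algebraic multiplicity of λ = 2 is 3. From dim ker(M − (2)·I) = 1, there are exactly 1 Jordan blocks for λ = 2.
Step 2 — from the minimal polynomial, the factor (x − 2)^3 tells us the largest block for λ = 2 has size 3.
Step 3 — with total size 3, 1 blocks, and largest block 3, the block sizes (in nonincreasing order) are [3].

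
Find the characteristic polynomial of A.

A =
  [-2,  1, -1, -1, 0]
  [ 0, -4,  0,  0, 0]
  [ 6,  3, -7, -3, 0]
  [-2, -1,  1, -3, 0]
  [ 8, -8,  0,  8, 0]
x^5 + 16*x^4 + 96*x^3 + 256*x^2 + 256*x

Expanding det(x·I − A) (e.g. by cofactor expansion or by noting that A is similar to its Jordan form J, which has the same characteristic polynomial as A) gives
  χ_A(x) = x^5 + 16*x^4 + 96*x^3 + 256*x^2 + 256*x
which factors as x*(x + 4)^4. The eigenvalues (with algebraic multiplicities) are λ = -4 with multiplicity 4, λ = 0 with multiplicity 1.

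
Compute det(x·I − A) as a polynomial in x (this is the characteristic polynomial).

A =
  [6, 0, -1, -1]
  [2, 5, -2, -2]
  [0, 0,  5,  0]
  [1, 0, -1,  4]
x^4 - 20*x^3 + 150*x^2 - 500*x + 625

Expanding det(x·I − A) (e.g. by cofactor expansion or by noting that A is similar to its Jordan form J, which has the same characteristic polynomial as A) gives
  χ_A(x) = x^4 - 20*x^3 + 150*x^2 - 500*x + 625
which factors as (x - 5)^4. The eigenvalues (with algebraic multiplicities) are λ = 5 with multiplicity 4.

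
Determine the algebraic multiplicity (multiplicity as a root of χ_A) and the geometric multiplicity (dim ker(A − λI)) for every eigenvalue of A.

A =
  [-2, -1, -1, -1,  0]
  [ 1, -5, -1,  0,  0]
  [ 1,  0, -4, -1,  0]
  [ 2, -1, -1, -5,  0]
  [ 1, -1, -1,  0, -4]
λ = -4: alg = 5, geom = 3

Step 1 — factor the characteristic polynomial to read off the algebraic multiplicities:
  χ_A(x) = (x + 4)^5

Step 2 — compute geometric multiplicities via the rank-nullity identity g(λ) = n − rank(A − λI):
  rank(A − (-4)·I) = 2, so dim ker(A − (-4)·I) = n − 2 = 3

Summary:
  λ = -4: algebraic multiplicity = 5, geometric multiplicity = 3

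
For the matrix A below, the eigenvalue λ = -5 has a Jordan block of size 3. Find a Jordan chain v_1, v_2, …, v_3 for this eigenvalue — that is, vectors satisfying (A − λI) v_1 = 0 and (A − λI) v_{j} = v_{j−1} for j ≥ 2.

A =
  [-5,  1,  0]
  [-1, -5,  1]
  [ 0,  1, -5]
A Jordan chain for λ = -5 of length 3:
v_1 = (-1, 0, -1)ᵀ
v_2 = (0, -1, 0)ᵀ
v_3 = (1, 0, 0)ᵀ

Let N = A − (-5)·I. We want v_3 with N^3 v_3 = 0 but N^2 v_3 ≠ 0; then v_{j-1} := N · v_j for j = 3, …, 2.

Pick v_3 = (1, 0, 0)ᵀ.
Then v_2 = N · v_3 = (0, -1, 0)ᵀ.
Then v_1 = N · v_2 = (-1, 0, -1)ᵀ.

Sanity check: (A − (-5)·I) v_1 = (0, 0, 0)ᵀ = 0. ✓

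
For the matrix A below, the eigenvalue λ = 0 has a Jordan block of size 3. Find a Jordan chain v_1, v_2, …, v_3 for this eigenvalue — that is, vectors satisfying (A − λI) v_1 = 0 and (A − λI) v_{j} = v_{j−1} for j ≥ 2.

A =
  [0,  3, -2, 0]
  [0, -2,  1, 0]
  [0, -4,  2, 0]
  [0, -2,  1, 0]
A Jordan chain for λ = 0 of length 3:
v_1 = (2, 0, 0, 0)ᵀ
v_2 = (3, -2, -4, -2)ᵀ
v_3 = (0, 1, 0, 0)ᵀ

Let N = A − (0)·I. We want v_3 with N^3 v_3 = 0 but N^2 v_3 ≠ 0; then v_{j-1} := N · v_j for j = 3, …, 2.

Pick v_3 = (0, 1, 0, 0)ᵀ.
Then v_2 = N · v_3 = (3, -2, -4, -2)ᵀ.
Then v_1 = N · v_2 = (2, 0, 0, 0)ᵀ.

Sanity check: (A − (0)·I) v_1 = (0, 0, 0, 0)ᵀ = 0. ✓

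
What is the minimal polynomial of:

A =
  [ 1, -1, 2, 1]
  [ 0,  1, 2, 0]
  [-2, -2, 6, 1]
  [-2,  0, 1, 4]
x^3 - 9*x^2 + 27*x - 27

The characteristic polynomial is χ_A(x) = (x - 3)^4, so the eigenvalues are known. The minimal polynomial is
  m_A(x) = Π_λ (x − λ)^{k_λ}
where k_λ is the size of the *largest* Jordan block for λ (equivalently, the smallest k with (A − λI)^k v = 0 for every generalised eigenvector v of λ).

  λ = 3: largest Jordan block has size 3, contributing (x − 3)^3

So m_A(x) = (x - 3)^3 = x^3 - 9*x^2 + 27*x - 27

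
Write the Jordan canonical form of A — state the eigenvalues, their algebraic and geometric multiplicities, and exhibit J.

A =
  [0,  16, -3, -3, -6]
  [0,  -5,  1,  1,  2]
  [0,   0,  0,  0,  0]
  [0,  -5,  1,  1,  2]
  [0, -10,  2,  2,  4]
J_3(0) ⊕ J_1(0) ⊕ J_1(0)

The characteristic polynomial is
  det(x·I − A) = x^5

Eigenvalues and multiplicities (the geometric multiplicity of λ is n − rank(A − λI), which equals the number of Jordan blocks for λ):
  λ = 0: algebraic multiplicity = 5, geometric multiplicity = 3

Determining the block sizes for each eigenvalue:
  λ = 0: with am = 5 and gm = 3, the partition is not yet determined (e.g. several partitions of 5 into 3 parts exist). Let N = A − (0)·I. Computing rank(N^1) = 2, rank(N^2) = 1, rank(N^3) = 0; the number of blocks of size ≥ j is rank(N^{j−1}) − rank(N^j), giving [3, 1, 1]. So we have 1 block(s) of size 3, 2 block(s) of size 1 → block sizes [3, 1, 1]

Assembling the blocks gives a Jordan form
J =
  [0, 1, 0, 0, 0]
  [0, 0, 1, 0, 0]
  [0, 0, 0, 0, 0]
  [0, 0, 0, 0, 0]
  [0, 0, 0, 0, 0]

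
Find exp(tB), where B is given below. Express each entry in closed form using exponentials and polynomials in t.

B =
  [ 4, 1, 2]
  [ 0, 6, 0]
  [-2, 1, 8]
e^{tB} =
  [-2*t*exp(6*t) + exp(6*t), t*exp(6*t), 2*t*exp(6*t)]
  [0, exp(6*t), 0]
  [-2*t*exp(6*t), t*exp(6*t), 2*t*exp(6*t) + exp(6*t)]

Strategy: write B = P · J · P⁻¹ where J is a Jordan canonical form, so e^{tB} = P · e^{tJ} · P⁻¹, and e^{tJ} can be computed block-by-block.

B has Jordan form
J =
  [6, 1, 0]
  [0, 6, 0]
  [0, 0, 6]
(up to reordering of blocks).

Per-block formulas:
  For a 2×2 Jordan block J_2(6): exp(t · J_2(6)) = e^(6t)·(I + t·N), where N is the 2×2 nilpotent shift.
  For a 1×1 block at λ = 6: exp(t · [6]) = [e^(6t)].

After assembling e^{tJ} and conjugating by P, we get:

e^{tB} =
  [-2*t*exp(6*t) + exp(6*t), t*exp(6*t), 2*t*exp(6*t)]
  [0, exp(6*t), 0]
  [-2*t*exp(6*t), t*exp(6*t), 2*t*exp(6*t) + exp(6*t)]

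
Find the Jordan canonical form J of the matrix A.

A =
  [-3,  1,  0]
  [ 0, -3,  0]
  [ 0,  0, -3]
J_2(-3) ⊕ J_1(-3)

The characteristic polynomial is
  det(x·I − A) = x^3 + 9*x^2 + 27*x + 27 = (x + 3)^3

Eigenvalues and multiplicities (the geometric multiplicity of λ is n − rank(A − λI), which equals the number of Jordan blocks for λ):
  λ = -3: algebraic multiplicity = 3, geometric multiplicity = 2

Determining the block sizes for each eigenvalue:
  λ = -3: 2 blocks summing to 3 forces exactly one block of size 2 and the rest size 1 → block sizes [2, 1]

Assembling the blocks gives a Jordan form
J =
  [-3,  1,  0]
  [ 0, -3,  0]
  [ 0,  0, -3]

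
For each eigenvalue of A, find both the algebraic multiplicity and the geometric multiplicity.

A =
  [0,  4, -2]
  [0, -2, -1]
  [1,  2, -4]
λ = -2: alg = 3, geom = 1

Step 1 — factor the characteristic polynomial to read off the algebraic multiplicities:
  χ_A(x) = (x + 2)^3

Step 2 — compute geometric multiplicities via the rank-nullity identity g(λ) = n − rank(A − λI):
  rank(A − (-2)·I) = 2, so dim ker(A − (-2)·I) = n − 2 = 1

Summary:
  λ = -2: algebraic multiplicity = 3, geometric multiplicity = 1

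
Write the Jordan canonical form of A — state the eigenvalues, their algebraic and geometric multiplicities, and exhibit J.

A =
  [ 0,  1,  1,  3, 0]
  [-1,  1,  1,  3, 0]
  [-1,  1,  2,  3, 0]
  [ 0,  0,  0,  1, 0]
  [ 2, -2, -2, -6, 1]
J_3(1) ⊕ J_1(1) ⊕ J_1(1)

The characteristic polynomial is
  det(x·I − A) = x^5 - 5*x^4 + 10*x^3 - 10*x^2 + 5*x - 1 = (x - 1)^5

Eigenvalues and multiplicities (the geometric multiplicity of λ is n − rank(A − λI), which equals the number of Jordan blocks for λ):
  λ = 1: algebraic multiplicity = 5, geometric multiplicity = 3

Determining the block sizes for each eigenvalue:
  λ = 1: with am = 5 and gm = 3, the partition is not yet determined (e.g. several partitions of 5 into 3 parts exist). Let N = A − (1)·I. Computing rank(N^1) = 2, rank(N^2) = 1, rank(N^3) = 0; the number of blocks of size ≥ j is rank(N^{j−1}) − rank(N^j), giving [3, 1, 1]. So we have 1 block(s) of size 3, 2 block(s) of size 1 → block sizes [3, 1, 1]

Assembling the blocks gives a Jordan form
J =
  [1, 1, 0, 0, 0]
  [0, 1, 1, 0, 0]
  [0, 0, 1, 0, 0]
  [0, 0, 0, 1, 0]
  [0, 0, 0, 0, 1]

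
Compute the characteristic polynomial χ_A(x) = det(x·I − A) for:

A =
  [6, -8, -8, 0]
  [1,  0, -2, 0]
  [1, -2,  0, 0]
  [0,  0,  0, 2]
x^4 - 8*x^3 + 24*x^2 - 32*x + 16

Expanding det(x·I − A) (e.g. by cofactor expansion or by noting that A is similar to its Jordan form J, which has the same characteristic polynomial as A) gives
  χ_A(x) = x^4 - 8*x^3 + 24*x^2 - 32*x + 16
which factors as (x - 2)^4. The eigenvalues (with algebraic multiplicities) are λ = 2 with multiplicity 4.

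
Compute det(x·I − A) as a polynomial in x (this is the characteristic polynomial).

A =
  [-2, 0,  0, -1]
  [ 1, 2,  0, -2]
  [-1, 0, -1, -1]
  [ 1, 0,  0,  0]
x^4 + x^3 - 3*x^2 - 5*x - 2

Expanding det(x·I − A) (e.g. by cofactor expansion or by noting that A is similar to its Jordan form J, which has the same characteristic polynomial as A) gives
  χ_A(x) = x^4 + x^3 - 3*x^2 - 5*x - 2
which factors as (x - 2)*(x + 1)^3. The eigenvalues (with algebraic multiplicities) are λ = -1 with multiplicity 3, λ = 2 with multiplicity 1.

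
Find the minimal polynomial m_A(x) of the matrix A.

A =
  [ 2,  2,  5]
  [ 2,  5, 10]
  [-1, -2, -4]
x^2 - 2*x + 1

The characteristic polynomial is χ_A(x) = (x - 1)^3, so the eigenvalues are known. The minimal polynomial is
  m_A(x) = Π_λ (x − λ)^{k_λ}
where k_λ is the size of the *largest* Jordan block for λ (equivalently, the smallest k with (A − λI)^k v = 0 for every generalised eigenvector v of λ).

  λ = 1: largest Jordan block has size 2, contributing (x − 1)^2

So m_A(x) = (x - 1)^2 = x^2 - 2*x + 1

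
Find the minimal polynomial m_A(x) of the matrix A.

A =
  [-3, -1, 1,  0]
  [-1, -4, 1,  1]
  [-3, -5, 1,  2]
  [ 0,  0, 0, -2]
x^3 + 6*x^2 + 12*x + 8

The characteristic polynomial is χ_A(x) = (x + 2)^4, so the eigenvalues are known. The minimal polynomial is
  m_A(x) = Π_λ (x − λ)^{k_λ}
where k_λ is the size of the *largest* Jordan block for λ (equivalently, the smallest k with (A − λI)^k v = 0 for every generalised eigenvector v of λ).

  λ = -2: largest Jordan block has size 3, contributing (x + 2)^3

So m_A(x) = (x + 2)^3 = x^3 + 6*x^2 + 12*x + 8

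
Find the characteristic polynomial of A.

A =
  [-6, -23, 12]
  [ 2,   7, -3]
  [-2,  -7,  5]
x^3 - 6*x^2 + 12*x - 8

Expanding det(x·I − A) (e.g. by cofactor expansion or by noting that A is similar to its Jordan form J, which has the same characteristic polynomial as A) gives
  χ_A(x) = x^3 - 6*x^2 + 12*x - 8
which factors as (x - 2)^3. The eigenvalues (with algebraic multiplicities) are λ = 2 with multiplicity 3.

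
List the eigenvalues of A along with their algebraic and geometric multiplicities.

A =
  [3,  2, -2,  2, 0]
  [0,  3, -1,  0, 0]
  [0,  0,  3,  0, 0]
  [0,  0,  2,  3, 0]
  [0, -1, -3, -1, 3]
λ = 3: alg = 5, geom = 3

Step 1 — factor the characteristic polynomial to read off the algebraic multiplicities:
  χ_A(x) = (x - 3)^5

Step 2 — compute geometric multiplicities via the rank-nullity identity g(λ) = n − rank(A − λI):
  rank(A − (3)·I) = 2, so dim ker(A − (3)·I) = n − 2 = 3

Summary:
  λ = 3: algebraic multiplicity = 5, geometric multiplicity = 3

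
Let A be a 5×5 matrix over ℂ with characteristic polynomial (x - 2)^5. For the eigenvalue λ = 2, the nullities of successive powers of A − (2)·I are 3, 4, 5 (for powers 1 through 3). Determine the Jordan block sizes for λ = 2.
Block sizes for λ = 2: [3, 1, 1]

From the dimensions of kernels of powers, the number of Jordan blocks of size at least j is d_j − d_{j−1} where d_j = dim ker(N^j) (with d_0 = 0). Computing the differences gives [3, 1, 1].
The number of blocks of size exactly k is (#blocks of size ≥ k) − (#blocks of size ≥ k + 1), so the partition is: 2 block(s) of size 1, 1 block(s) of size 3.
In nonincreasing order the block sizes are [3, 1, 1].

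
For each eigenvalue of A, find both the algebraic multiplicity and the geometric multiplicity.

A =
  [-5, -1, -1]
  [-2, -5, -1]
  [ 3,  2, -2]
λ = -4: alg = 3, geom = 1

Step 1 — factor the characteristic polynomial to read off the algebraic multiplicities:
  χ_A(x) = (x + 4)^3

Step 2 — compute geometric multiplicities via the rank-nullity identity g(λ) = n − rank(A − λI):
  rank(A − (-4)·I) = 2, so dim ker(A − (-4)·I) = n − 2 = 1

Summary:
  λ = -4: algebraic multiplicity = 3, geometric multiplicity = 1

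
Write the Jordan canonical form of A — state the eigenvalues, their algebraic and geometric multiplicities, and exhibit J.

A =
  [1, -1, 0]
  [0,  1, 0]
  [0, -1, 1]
J_2(1) ⊕ J_1(1)

The characteristic polynomial is
  det(x·I − A) = x^3 - 3*x^2 + 3*x - 1 = (x - 1)^3

Eigenvalues and multiplicities (the geometric multiplicity of λ is n − rank(A − λI), which equals the number of Jordan blocks for λ):
  λ = 1: algebraic multiplicity = 3, geometric multiplicity = 2

Determining the block sizes for each eigenvalue:
  λ = 1: 2 blocks summing to 3 forces exactly one block of size 2 and the rest size 1 → block sizes [2, 1]

Assembling the blocks gives a Jordan form
J =
  [1, 1, 0]
  [0, 1, 0]
  [0, 0, 1]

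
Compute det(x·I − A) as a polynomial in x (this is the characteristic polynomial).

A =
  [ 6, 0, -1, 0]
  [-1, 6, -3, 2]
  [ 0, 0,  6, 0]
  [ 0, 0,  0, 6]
x^4 - 24*x^3 + 216*x^2 - 864*x + 1296

Expanding det(x·I − A) (e.g. by cofactor expansion or by noting that A is similar to its Jordan form J, which has the same characteristic polynomial as A) gives
  χ_A(x) = x^4 - 24*x^3 + 216*x^2 - 864*x + 1296
which factors as (x - 6)^4. The eigenvalues (with algebraic multiplicities) are λ = 6 with multiplicity 4.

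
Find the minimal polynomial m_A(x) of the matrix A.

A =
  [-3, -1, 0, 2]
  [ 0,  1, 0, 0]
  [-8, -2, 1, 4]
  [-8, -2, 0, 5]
x^2 - 2*x + 1

The characteristic polynomial is χ_A(x) = (x - 1)^4, so the eigenvalues are known. The minimal polynomial is
  m_A(x) = Π_λ (x − λ)^{k_λ}
where k_λ is the size of the *largest* Jordan block for λ (equivalently, the smallest k with (A − λI)^k v = 0 for every generalised eigenvector v of λ).

  λ = 1: largest Jordan block has size 2, contributing (x − 1)^2

So m_A(x) = (x - 1)^2 = x^2 - 2*x + 1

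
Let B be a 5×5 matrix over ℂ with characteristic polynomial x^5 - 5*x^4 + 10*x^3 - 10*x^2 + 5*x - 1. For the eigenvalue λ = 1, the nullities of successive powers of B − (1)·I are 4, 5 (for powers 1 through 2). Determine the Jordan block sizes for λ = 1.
Block sizes for λ = 1: [2, 1, 1, 1]

From the dimensions of kernels of powers, the number of Jordan blocks of size at least j is d_j − d_{j−1} where d_j = dim ker(N^j) (with d_0 = 0). Computing the differences gives [4, 1].
The number of blocks of size exactly k is (#blocks of size ≥ k) − (#blocks of size ≥ k + 1), so the partition is: 3 block(s) of size 1, 1 block(s) of size 2.
In nonincreasing order the block sizes are [2, 1, 1, 1].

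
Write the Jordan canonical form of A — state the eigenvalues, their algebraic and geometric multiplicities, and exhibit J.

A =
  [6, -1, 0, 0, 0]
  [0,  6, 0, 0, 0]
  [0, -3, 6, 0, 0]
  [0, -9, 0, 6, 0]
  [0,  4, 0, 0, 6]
J_2(6) ⊕ J_1(6) ⊕ J_1(6) ⊕ J_1(6)

The characteristic polynomial is
  det(x·I − A) = x^5 - 30*x^4 + 360*x^3 - 2160*x^2 + 6480*x - 7776 = (x - 6)^5

Eigenvalues and multiplicities (the geometric multiplicity of λ is n − rank(A − λI), which equals the number of Jordan blocks for λ):
  λ = 6: algebraic multiplicity = 5, geometric multiplicity = 4

Determining the block sizes for each eigenvalue:
  λ = 6: 4 blocks summing to 5 forces exactly one block of size 2 and the rest size 1 → block sizes [2, 1, 1, 1]

Assembling the blocks gives a Jordan form
J =
  [6, 1, 0, 0, 0]
  [0, 6, 0, 0, 0]
  [0, 0, 6, 0, 0]
  [0, 0, 0, 6, 0]
  [0, 0, 0, 0, 6]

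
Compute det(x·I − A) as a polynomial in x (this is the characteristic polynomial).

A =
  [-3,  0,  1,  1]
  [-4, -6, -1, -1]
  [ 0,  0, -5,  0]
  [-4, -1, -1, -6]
x^4 + 20*x^3 + 150*x^2 + 500*x + 625

Expanding det(x·I − A) (e.g. by cofactor expansion or by noting that A is similar to its Jordan form J, which has the same characteristic polynomial as A) gives
  χ_A(x) = x^4 + 20*x^3 + 150*x^2 + 500*x + 625
which factors as (x + 5)^4. The eigenvalues (with algebraic multiplicities) are λ = -5 with multiplicity 4.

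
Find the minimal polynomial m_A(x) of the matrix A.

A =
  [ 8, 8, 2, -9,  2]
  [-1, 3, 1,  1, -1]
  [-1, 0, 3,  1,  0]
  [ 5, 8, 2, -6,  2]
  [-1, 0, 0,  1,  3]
x^3 - 5*x^2 + 3*x + 9

The characteristic polynomial is χ_A(x) = (x - 3)^4*(x + 1), so the eigenvalues are known. The minimal polynomial is
  m_A(x) = Π_λ (x − λ)^{k_λ}
where k_λ is the size of the *largest* Jordan block for λ (equivalently, the smallest k with (A − λI)^k v = 0 for every generalised eigenvector v of λ).

  λ = -1: largest Jordan block has size 1, contributing (x + 1)
  λ = 3: largest Jordan block has size 2, contributing (x − 3)^2

So m_A(x) = (x - 3)^2*(x + 1) = x^3 - 5*x^2 + 3*x + 9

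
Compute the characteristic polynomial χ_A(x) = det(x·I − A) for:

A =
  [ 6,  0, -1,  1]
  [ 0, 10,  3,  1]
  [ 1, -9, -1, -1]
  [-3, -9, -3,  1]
x^4 - 16*x^3 + 96*x^2 - 256*x + 256

Expanding det(x·I − A) (e.g. by cofactor expansion or by noting that A is similar to its Jordan form J, which has the same characteristic polynomial as A) gives
  χ_A(x) = x^4 - 16*x^3 + 96*x^2 - 256*x + 256
which factors as (x - 4)^4. The eigenvalues (with algebraic multiplicities) are λ = 4 with multiplicity 4.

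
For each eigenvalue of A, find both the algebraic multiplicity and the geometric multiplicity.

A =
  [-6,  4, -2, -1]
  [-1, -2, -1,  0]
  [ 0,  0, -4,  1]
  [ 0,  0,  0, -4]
λ = -4: alg = 4, geom = 2

Step 1 — factor the characteristic polynomial to read off the algebraic multiplicities:
  χ_A(x) = (x + 4)^4

Step 2 — compute geometric multiplicities via the rank-nullity identity g(λ) = n − rank(A − λI):
  rank(A − (-4)·I) = 2, so dim ker(A − (-4)·I) = n − 2 = 2

Summary:
  λ = -4: algebraic multiplicity = 4, geometric multiplicity = 2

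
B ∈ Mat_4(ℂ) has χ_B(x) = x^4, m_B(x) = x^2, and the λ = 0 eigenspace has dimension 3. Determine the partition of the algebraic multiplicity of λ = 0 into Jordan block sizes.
Block sizes for λ = 0: [2, 1, 1]

Step 1 — from the characteristic polynomial, algebraic multiplicity of λ = 0 is 4. From dim ker(B − (0)·I) = 3, there are exactly 3 Jordan blocks for λ = 0.
Step 2 — from the minimal polynomial, the factor (x − 0)^2 tells us the largest block for λ = 0 has size 2.
Step 3 — with total size 4, 3 blocks, and largest block 2, the block sizes (in nonincreasing order) are [2, 1, 1].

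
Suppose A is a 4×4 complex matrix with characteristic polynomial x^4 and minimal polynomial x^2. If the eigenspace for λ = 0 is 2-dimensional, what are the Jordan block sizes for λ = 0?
Block sizes for λ = 0: [2, 2]

Step 1 — from the characteristic polynomial, algebraic multiplicity of λ = 0 is 4. From dim ker(A − (0)·I) = 2, there are exactly 2 Jordan blocks for λ = 0.
Step 2 — from the minimal polynomial, the factor (x − 0)^2 tells us the largest block for λ = 0 has size 2.
Step 3 — with total size 4, 2 blocks, and largest block 2, the block sizes (in nonincreasing order) are [2, 2].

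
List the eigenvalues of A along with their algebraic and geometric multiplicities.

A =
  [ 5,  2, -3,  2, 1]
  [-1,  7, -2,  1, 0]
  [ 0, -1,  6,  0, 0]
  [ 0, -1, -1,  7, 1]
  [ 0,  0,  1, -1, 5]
λ = 6: alg = 5, geom = 2

Step 1 — factor the characteristic polynomial to read off the algebraic multiplicities:
  χ_A(x) = (x - 6)^5

Step 2 — compute geometric multiplicities via the rank-nullity identity g(λ) = n − rank(A − λI):
  rank(A − (6)·I) = 3, so dim ker(A − (6)·I) = n − 3 = 2

Summary:
  λ = 6: algebraic multiplicity = 5, geometric multiplicity = 2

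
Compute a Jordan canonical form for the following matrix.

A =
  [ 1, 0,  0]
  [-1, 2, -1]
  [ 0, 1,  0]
J_3(1)

The characteristic polynomial is
  det(x·I − A) = x^3 - 3*x^2 + 3*x - 1 = (x - 1)^3

Eigenvalues and multiplicities (the geometric multiplicity of λ is n − rank(A − λI), which equals the number of Jordan blocks for λ):
  λ = 1: algebraic multiplicity = 3, geometric multiplicity = 1

Determining the block sizes for each eigenvalue:
  λ = 1: one block (gm = 1), so the single block has size am = 3 → block sizes [3]

Assembling the blocks gives a Jordan form
J =
  [1, 1, 0]
  [0, 1, 1]
  [0, 0, 1]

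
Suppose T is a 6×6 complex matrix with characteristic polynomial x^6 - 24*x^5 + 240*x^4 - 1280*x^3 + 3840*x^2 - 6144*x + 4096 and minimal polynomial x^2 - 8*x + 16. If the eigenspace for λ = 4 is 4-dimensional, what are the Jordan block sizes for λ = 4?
Block sizes for λ = 4: [2, 2, 1, 1]

Step 1 — from the characteristic polynomial, algebraic multiplicity of λ = 4 is 6. From dim ker(T − (4)·I) = 4, there are exactly 4 Jordan blocks for λ = 4.
Step 2 — from the minimal polynomial, the factor (x − 4)^2 tells us the largest block for λ = 4 has size 2.
Step 3 — with total size 6, 4 blocks, and largest block 2, the block sizes (in nonincreasing order) are [2, 2, 1, 1].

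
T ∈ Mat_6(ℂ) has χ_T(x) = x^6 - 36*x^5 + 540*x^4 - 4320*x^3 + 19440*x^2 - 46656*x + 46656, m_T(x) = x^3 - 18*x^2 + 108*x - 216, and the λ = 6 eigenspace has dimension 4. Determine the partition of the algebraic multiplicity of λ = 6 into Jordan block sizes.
Block sizes for λ = 6: [3, 1, 1, 1]

Step 1 — from the characteristic polynomial, algebraic multiplicity of λ = 6 is 6. From dim ker(T − (6)·I) = 4, there are exactly 4 Jordan blocks for λ = 6.
Step 2 — from the minimal polynomial, the factor (x − 6)^3 tells us the largest block for λ = 6 has size 3.
Step 3 — with total size 6, 4 blocks, and largest block 3, the block sizes (in nonincreasing order) are [3, 1, 1, 1].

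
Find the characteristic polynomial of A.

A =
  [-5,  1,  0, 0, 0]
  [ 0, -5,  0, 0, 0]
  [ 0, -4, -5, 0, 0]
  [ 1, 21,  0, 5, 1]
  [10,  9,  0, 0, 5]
x^5 + 5*x^4 - 50*x^3 - 250*x^2 + 625*x + 3125

Expanding det(x·I − A) (e.g. by cofactor expansion or by noting that A is similar to its Jordan form J, which has the same characteristic polynomial as A) gives
  χ_A(x) = x^5 + 5*x^4 - 50*x^3 - 250*x^2 + 625*x + 3125
which factors as (x - 5)^2*(x + 5)^3. The eigenvalues (with algebraic multiplicities) are λ = -5 with multiplicity 3, λ = 5 with multiplicity 2.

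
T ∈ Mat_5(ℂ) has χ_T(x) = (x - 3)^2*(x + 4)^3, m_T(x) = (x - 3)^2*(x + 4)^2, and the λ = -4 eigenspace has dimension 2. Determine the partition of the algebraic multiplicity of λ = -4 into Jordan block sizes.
Block sizes for λ = -4: [2, 1]

Step 1 — from the characteristic polynomial, algebraic multiplicity of λ = -4 is 3. From dim ker(T − (-4)·I) = 2, there are exactly 2 Jordan blocks for λ = -4.
Step 2 — from the minimal polynomial, the factor (x + 4)^2 tells us the largest block for λ = -4 has size 2.
Step 3 — with total size 3, 2 blocks, and largest block 2, the block sizes (in nonincreasing order) are [2, 1].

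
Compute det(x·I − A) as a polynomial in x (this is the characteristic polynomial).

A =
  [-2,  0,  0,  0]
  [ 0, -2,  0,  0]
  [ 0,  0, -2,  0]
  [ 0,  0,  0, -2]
x^4 + 8*x^3 + 24*x^2 + 32*x + 16

Expanding det(x·I − A) (e.g. by cofactor expansion or by noting that A is similar to its Jordan form J, which has the same characteristic polynomial as A) gives
  χ_A(x) = x^4 + 8*x^3 + 24*x^2 + 32*x + 16
which factors as (x + 2)^4. The eigenvalues (with algebraic multiplicities) are λ = -2 with multiplicity 4.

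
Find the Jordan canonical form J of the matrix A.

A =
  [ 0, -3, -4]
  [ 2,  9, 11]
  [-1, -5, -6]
J_3(1)

The characteristic polynomial is
  det(x·I − A) = x^3 - 3*x^2 + 3*x - 1 = (x - 1)^3

Eigenvalues and multiplicities (the geometric multiplicity of λ is n − rank(A − λI), which equals the number of Jordan blocks for λ):
  λ = 1: algebraic multiplicity = 3, geometric multiplicity = 1

Determining the block sizes for each eigenvalue:
  λ = 1: one block (gm = 1), so the single block has size am = 3 → block sizes [3]

Assembling the blocks gives a Jordan form
J =
  [1, 1, 0]
  [0, 1, 1]
  [0, 0, 1]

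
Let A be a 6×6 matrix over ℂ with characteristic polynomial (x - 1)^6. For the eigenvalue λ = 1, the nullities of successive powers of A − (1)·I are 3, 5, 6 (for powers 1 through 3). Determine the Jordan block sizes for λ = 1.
Block sizes for λ = 1: [3, 2, 1]

From the dimensions of kernels of powers, the number of Jordan blocks of size at least j is d_j − d_{j−1} where d_j = dim ker(N^j) (with d_0 = 0). Computing the differences gives [3, 2, 1].
The number of blocks of size exactly k is (#blocks of size ≥ k) − (#blocks of size ≥ k + 1), so the partition is: 1 block(s) of size 1, 1 block(s) of size 2, 1 block(s) of size 3.
In nonincreasing order the block sizes are [3, 2, 1].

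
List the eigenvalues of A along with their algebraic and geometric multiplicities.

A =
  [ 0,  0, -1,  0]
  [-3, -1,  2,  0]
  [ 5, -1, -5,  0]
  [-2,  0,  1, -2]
λ = -2: alg = 4, geom = 2

Step 1 — factor the characteristic polynomial to read off the algebraic multiplicities:
  χ_A(x) = (x + 2)^4

Step 2 — compute geometric multiplicities via the rank-nullity identity g(λ) = n − rank(A − λI):
  rank(A − (-2)·I) = 2, so dim ker(A − (-2)·I) = n − 2 = 2

Summary:
  λ = -2: algebraic multiplicity = 4, geometric multiplicity = 2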